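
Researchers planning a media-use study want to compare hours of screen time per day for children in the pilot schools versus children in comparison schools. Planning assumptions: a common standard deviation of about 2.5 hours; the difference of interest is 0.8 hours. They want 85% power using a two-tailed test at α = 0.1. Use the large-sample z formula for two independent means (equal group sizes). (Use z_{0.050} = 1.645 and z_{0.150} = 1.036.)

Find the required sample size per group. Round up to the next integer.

n = 141 per group

n = (z_{α/2} + z_β)² · (σ₁² + σ₂²) / δ²
  = (1.645 + 1.036)² · (2·2.5² = 12.5) / 0.8²
  = 7.1878 · 12.5 / 0.64
  = 140.39
Round up → n = 141 per group.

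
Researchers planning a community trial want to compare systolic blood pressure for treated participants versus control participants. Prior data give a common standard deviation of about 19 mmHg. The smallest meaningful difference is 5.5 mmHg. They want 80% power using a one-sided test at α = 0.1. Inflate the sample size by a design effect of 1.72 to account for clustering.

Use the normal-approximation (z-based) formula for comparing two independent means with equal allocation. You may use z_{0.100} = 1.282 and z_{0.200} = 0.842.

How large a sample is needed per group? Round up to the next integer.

n = (z_α + z_β)² · (σ₁² + σ₂²) / δ²
  = (1.282 + 0.842)² · (2·19² = 722) / 5.5²
  = 4.5114 · 722 / 30.25
  = 107.68
Design effect: 1.72 × 107.68 = 185.20.
Round up → n = 186 per group.

n = 186 per group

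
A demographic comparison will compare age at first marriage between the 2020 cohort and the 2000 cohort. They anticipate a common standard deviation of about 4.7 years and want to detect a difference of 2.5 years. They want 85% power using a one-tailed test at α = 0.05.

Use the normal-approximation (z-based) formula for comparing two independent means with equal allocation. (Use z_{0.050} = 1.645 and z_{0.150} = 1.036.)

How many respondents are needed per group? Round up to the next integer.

n = (z_α + z_β)² · (σ₁² + σ₂²) / δ²
  = (1.645 + 1.036)² · (2·4.7² = 44.18) / 2.5²
  = 7.1878 · 44.18 / 6.25
  = 50.81
Round up → n = 51 per group.

n = 51 per group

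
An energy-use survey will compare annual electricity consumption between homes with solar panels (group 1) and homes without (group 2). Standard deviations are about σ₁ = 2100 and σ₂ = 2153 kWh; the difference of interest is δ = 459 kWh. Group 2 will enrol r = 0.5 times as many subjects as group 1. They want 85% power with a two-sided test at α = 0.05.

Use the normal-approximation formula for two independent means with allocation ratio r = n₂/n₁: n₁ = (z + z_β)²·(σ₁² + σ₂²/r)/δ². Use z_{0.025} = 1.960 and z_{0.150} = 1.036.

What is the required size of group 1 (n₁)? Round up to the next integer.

n₁ = 583

n₁ = (z_{α/2} + z_β)² · (σ₁² + σ₂²/r) / δ²
   = (1.960 + 1.036)² · (2100² + 2153²/0.5) / 459²
   = 8.9760 · (4410000 + 9270818) / 210681
   = 8.9760 · 13680818 / 210681
   = 582.87
Round up → n₁ = 583; n₂ = r·n₁ = 0.5 × 583 = 292.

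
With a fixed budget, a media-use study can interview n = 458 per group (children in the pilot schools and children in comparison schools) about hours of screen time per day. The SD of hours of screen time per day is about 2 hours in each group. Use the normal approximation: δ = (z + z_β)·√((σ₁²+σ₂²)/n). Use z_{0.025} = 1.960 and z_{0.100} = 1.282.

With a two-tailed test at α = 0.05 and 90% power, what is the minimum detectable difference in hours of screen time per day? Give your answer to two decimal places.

δ = (z_{α/2} + z_β) · √((σ₁²+σ₂²)/n)
  = (1.960 + 1.282) · √(8/458)
  = 3.242 · √0.01747
  = 3.242 · 0.1322
  = 0.4285

Minimum detectable difference ≈ 0.43 hours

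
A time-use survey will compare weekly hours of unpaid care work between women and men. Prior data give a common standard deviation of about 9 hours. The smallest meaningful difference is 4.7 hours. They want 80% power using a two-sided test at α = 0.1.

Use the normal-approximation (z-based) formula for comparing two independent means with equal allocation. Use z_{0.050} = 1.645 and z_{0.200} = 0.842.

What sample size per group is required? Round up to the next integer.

n = 46 per group

n = (z_{α/2} + z_β)² · (σ₁² + σ₂²) / δ²
  = (1.645 + 0.842)² · (2·9² = 162) / 4.7²
  = 6.1852 · 162 / 22.09
  = 45.36
Round up → n = 46 per group.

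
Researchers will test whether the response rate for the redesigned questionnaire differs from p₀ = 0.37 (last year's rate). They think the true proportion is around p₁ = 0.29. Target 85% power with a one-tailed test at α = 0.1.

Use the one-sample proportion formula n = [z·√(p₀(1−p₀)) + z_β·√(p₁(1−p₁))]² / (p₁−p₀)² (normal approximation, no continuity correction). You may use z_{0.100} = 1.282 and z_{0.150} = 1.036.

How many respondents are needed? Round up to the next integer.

n = 186

n = [z_α·√(p₀q₀) + z_β·√(p₁q₁)]² / (p₁ − p₀)²
  = [1.282·√(0.37·0.63) + 1.036·√(0.29·0.71)]² / (-0.08)²
  = [1.282·0.4828 + 1.036·0.4538]² / 0.0064
  = [1.0891]² / 0.0064
  = 185.32
Round up → n = 186.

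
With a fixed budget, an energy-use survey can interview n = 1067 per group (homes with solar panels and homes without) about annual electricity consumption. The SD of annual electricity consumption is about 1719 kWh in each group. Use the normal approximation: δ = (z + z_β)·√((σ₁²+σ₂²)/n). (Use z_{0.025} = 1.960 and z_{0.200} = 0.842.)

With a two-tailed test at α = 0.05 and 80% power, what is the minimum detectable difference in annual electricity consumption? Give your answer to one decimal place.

δ = (z_{α/2} + z_β) · √((σ₁²+σ₂²)/n)
  = (1.960 + 0.842) · √(5909922/1067)
  = 2.802 · √5538.8
  = 2.802 · 74.4233
  = 208.5340

Minimum detectable difference ≈ 208.5 kWh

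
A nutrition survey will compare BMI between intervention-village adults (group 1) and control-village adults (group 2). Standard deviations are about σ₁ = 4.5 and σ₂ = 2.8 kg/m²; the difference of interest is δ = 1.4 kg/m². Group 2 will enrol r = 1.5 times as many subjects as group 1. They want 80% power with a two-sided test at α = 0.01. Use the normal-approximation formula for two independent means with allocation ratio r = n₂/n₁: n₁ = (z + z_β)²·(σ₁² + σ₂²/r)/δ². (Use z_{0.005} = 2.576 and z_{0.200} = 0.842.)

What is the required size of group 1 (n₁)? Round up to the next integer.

n₁ = 152

n₁ = (z_{α/2} + z_β)² · (σ₁² + σ₂²/r) / δ²
   = (2.576 + 0.842)² · (4.5² + 2.8²/1.5) / 1.4²
   = 11.6827 · (20.25 + 5.2267) / 1.96
   = 11.6827 · 25.4767 / 1.96
   = 151.86
Round up → n₁ = 152; n₂ = r·n₁ = 1.5 × 152 = 228.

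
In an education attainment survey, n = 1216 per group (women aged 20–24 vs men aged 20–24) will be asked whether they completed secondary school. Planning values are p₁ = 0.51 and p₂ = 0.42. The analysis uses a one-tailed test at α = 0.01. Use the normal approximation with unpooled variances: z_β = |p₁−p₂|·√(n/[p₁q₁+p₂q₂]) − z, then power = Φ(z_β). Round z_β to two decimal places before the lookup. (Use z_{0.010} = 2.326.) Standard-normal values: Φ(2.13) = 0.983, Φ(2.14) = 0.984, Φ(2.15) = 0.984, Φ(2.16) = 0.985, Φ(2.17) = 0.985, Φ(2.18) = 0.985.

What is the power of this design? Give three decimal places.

z_β = |p₁−p₂|·√(n/[p₁q₁+p₂q₂]) − z_α
    = 0.09 · √(1216/0.4935) − 2.326
    = 0.09 · 49.6390 − 2.326
    = 4.4675 − 2.326 = 2.1415 → 2.14
Power = Φ(2.14) = 0.984.

Power ≈ 0.984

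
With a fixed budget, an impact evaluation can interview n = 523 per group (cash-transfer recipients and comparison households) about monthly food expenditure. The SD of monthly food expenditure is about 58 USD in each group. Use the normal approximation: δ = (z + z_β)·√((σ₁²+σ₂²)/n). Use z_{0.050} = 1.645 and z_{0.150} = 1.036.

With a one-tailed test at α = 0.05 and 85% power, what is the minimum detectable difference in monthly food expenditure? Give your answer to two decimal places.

δ = (z_α + z_β) · √((σ₁²+σ₂²)/n)
  = (1.645 + 1.036) · √(6728/523)
  = 2.681 · √12.8642
  = 2.681 · 3.5867
  = 9.6159

Minimum detectable difference ≈ 9.62 USD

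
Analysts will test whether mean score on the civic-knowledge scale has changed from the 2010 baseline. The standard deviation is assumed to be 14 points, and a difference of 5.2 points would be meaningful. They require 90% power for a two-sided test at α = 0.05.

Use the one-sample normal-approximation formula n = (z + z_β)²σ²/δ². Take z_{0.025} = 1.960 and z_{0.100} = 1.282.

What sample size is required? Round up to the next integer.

n = (z_{α/2} + z_β)² · σ² / δ²
  = (1.960 + 1.282)² · 14² / 5.2²
  = 10.5106 · 196 / 27.04
  = 76.19
Round up → n = 77.

n = 77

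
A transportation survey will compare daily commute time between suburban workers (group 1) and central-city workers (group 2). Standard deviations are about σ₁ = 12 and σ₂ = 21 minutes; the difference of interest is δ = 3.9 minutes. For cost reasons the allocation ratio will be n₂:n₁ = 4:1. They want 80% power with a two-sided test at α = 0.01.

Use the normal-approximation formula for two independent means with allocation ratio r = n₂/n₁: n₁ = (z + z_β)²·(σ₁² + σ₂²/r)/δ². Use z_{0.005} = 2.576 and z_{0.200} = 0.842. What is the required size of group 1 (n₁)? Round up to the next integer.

n₁ = (z_{α/2} + z_β)² · (σ₁² + σ₂²/r) / δ²
   = (2.576 + 0.842)² · (12² + 21²/4) / 3.9²
   = 11.6827 · (144 + 110.25) / 15.21
   = 11.6827 · 254.25 / 15.21
   = 195.29
Round up → n₁ = 196; n₂ = r·n₁ = 4 × 196 = 784.

n₁ = 196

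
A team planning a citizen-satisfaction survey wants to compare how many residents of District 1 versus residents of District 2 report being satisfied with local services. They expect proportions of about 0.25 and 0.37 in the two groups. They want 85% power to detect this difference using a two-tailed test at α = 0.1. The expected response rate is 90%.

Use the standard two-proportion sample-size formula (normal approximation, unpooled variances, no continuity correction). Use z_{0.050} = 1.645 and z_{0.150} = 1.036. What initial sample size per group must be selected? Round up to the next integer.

n = (z_{α/2} + z_β)² · [p₁(1−p₁) + p₂(1−p₂)] / (p₁ − p₂)²
  = (1.645 + 1.036)² · (0.25·0.75 + 0.37·0.63) / (-0.12)²
  = (2.681)² · (0.1875 + 0.2331) / 0.0144
  = 7.1878 · 0.4206 / 0.0144
  = 209.94
Adjust for 90% response: 209.94 / 0.90 = 233.27.
Round up → n = 234 per group.

n = 234 per group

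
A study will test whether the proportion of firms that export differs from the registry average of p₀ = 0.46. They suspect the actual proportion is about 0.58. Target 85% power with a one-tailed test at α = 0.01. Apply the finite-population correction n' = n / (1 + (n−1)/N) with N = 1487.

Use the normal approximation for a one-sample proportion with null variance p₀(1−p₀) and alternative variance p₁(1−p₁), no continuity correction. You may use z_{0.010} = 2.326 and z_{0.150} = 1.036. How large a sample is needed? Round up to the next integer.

n = [z_α·√(p₀q₀) + z_β·√(p₁q₁)]² / (p₁ − p₀)²
  = [2.326·√(0.46·0.54) + 1.036·√(0.58·0.42)]² / (0.12)²
  = [2.326·0.4984 + 1.036·0.4936]² / 0.0144
  = [1.6706]² / 0.0144
  = 193.81
Finite-population correction (N = 1487): 193.81 / (1 + (193.81 − 1)/1487) = 171.57.
Round up → n = 172.

n = 172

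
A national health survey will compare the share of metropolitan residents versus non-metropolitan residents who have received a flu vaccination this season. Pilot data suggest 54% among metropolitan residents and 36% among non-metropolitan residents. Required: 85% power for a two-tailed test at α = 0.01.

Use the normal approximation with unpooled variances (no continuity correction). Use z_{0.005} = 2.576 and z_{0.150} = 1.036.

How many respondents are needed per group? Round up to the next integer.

n = (z_{α/2} + z_β)² · [p₁(1−p₁) + p₂(1−p₂)] / (p₁ − p₂)²
  = (2.576 + 1.036)² · (0.54·0.46 + 0.36·0.64) / (0.18)²
  = (3.612)² · (0.2484 + 0.2304) / 0.0324
  = 13.0465 · 0.4788 / 0.0324
  = 192.80
Round up → n = 193 per group.

n = 193 per group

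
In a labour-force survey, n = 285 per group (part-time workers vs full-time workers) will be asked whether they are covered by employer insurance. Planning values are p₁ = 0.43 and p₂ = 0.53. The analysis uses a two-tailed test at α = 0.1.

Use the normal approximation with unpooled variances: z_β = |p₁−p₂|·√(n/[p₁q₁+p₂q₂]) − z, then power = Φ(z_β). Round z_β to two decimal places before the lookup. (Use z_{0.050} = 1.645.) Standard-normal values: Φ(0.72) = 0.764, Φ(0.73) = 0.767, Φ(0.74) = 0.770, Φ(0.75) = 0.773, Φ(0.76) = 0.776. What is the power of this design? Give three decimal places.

Power ≈ 0.776

z_β = |p₁−p₂|·√(n/[p₁q₁+p₂q₂]) − z_{α/2}
    = 0.10 · √(285/0.4942) − 1.645
    = 0.10 · 24.0144 − 1.645
    = 2.4014 − 1.645 = 0.7564 → 0.76
Power = Φ(0.76) = 0.776.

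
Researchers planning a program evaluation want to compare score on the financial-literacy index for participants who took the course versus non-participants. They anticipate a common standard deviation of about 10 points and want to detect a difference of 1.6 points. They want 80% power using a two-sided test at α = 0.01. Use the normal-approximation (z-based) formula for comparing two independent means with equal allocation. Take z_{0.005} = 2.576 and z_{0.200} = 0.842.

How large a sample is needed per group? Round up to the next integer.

n = 913 per group

n = (z_{α/2} + z_β)² · (σ₁² + σ₂²) / δ²
  = (2.576 + 0.842)² · (2·10² = 200) / 1.6²
  = 11.6827 · 200 / 2.56
  = 912.71
Round up → n = 913 per group.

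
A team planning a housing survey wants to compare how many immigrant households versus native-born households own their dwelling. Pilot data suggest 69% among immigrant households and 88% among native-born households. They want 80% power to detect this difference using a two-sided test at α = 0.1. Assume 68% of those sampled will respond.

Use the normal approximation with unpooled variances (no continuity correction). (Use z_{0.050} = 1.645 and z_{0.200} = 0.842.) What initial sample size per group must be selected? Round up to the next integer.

n = 81 per group

n = (z_{α/2} + z_β)² · [p₁(1−p₁) + p₂(1−p₂)] / (p₁ − p₂)²
  = (1.645 + 0.842)² · (0.69·0.31 + 0.88·0.12) / (-0.19)²
  = (2.487)² · (0.2139 + 0.1056) / 0.0361
  = 6.1852 · 0.3195 / 0.0361
  = 54.74
Adjust for 68% response: 54.74 / 0.68 = 80.50.
Round up → n = 81 per group.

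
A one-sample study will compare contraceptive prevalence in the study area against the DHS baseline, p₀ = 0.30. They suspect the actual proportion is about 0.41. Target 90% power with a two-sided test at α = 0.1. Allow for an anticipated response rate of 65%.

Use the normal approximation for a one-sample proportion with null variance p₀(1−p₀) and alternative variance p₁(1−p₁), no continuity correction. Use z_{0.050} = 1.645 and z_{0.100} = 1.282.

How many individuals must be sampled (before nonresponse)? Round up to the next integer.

n = [z_{α/2}·√(p₀q₀) + z_β·√(p₁q₁)]² / (p₁ − p₀)²
  = [1.645·√(0.30·0.70) + 1.282·√(0.41·0.59)]² / (0.11)²
  = [1.645·0.4583 + 1.282·0.4918]² / 0.0121
  = [1.3844]² / 0.0121
  = 158.39
Adjust for 65% response: 158.39 / 0.65 = 243.67.
Round up → n = 244.

n = 244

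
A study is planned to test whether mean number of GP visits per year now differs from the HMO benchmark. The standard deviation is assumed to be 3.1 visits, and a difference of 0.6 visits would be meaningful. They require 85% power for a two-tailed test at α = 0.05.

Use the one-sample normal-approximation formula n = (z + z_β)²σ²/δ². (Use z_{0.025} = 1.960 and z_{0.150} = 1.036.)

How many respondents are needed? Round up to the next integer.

n = (z_{α/2} + z_β)² · σ² / δ²
  = (1.960 + 1.036)² · 3.1² / 0.6²
  = 8.9760 · 9.61 / 0.36
  = 239.61
Round up → n = 240.

n = 240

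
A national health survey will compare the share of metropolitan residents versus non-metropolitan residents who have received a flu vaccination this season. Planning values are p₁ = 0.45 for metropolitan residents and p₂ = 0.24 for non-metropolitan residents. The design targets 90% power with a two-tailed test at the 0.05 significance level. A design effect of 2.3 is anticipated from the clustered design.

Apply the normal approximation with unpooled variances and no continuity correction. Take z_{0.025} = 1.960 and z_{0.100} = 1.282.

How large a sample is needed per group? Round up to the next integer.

n = (z_{α/2} + z_β)² · [p₁(1−p₁) + p₂(1−p₂)] / (p₁ − p₂)²
  = (1.960 + 1.282)² · (0.45·0.55 + 0.24·0.76) / (0.21)²
  = (3.242)² · (0.2475 + 0.1824) / 0.0441
  = 10.5106 · 0.4299 / 0.0441
  = 102.46
Design effect: 2.3 × 102.46 = 235.66.
Round up → n = 236 per group.

n = 236 per group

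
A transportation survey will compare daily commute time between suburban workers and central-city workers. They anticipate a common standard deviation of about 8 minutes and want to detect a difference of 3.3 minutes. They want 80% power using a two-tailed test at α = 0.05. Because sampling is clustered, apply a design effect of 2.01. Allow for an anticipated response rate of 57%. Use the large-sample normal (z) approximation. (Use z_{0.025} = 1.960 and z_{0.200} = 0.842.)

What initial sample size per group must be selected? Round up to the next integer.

n = (z_{α/2} + z_β)² · (σ₁² + σ₂²) / δ²
  = (1.960 + 0.842)² · (2·8² = 128) / 3.3²
  = 7.8512 · 128 / 10.89
  = 92.28
Design effect: 2.01 × 92.28 = 185.49.
Adjust for 57% response: 185.49 / 0.57 = 325.42.
Round up → n = 326 per group.

n = 326 per group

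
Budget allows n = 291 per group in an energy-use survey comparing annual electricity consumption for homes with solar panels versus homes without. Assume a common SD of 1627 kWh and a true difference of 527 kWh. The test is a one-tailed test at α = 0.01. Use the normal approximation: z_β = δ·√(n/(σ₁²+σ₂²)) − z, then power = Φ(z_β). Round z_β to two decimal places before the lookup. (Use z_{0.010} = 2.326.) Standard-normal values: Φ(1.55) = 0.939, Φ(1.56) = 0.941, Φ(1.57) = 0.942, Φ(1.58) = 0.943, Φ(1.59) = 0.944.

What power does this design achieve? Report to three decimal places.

Power ≈ 0.943

z_β = δ·√(n/(σ₁²+σ₂²)) − z_α
    = 527 · √(291/5294258) − 2.326
    = 527 · 0.00741 − 2.326
    = 3.9071 − 2.326 = 1.5811 → 1.58
Power = Φ(1.58) = 0.943.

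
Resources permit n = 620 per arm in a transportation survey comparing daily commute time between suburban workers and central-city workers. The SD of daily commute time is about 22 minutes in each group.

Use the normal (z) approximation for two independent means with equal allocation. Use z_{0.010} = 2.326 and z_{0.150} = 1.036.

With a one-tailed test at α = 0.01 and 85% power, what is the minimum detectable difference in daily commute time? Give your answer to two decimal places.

δ = (z_α + z_β) · √((σ₁²+σ₂²)/n)
  = (2.326 + 1.036) · √(968/620)
  = 3.362 · √1.5613
  = 3.362 · 1.2495
  = 4.2009

Minimum detectable difference ≈ 4.20 minutes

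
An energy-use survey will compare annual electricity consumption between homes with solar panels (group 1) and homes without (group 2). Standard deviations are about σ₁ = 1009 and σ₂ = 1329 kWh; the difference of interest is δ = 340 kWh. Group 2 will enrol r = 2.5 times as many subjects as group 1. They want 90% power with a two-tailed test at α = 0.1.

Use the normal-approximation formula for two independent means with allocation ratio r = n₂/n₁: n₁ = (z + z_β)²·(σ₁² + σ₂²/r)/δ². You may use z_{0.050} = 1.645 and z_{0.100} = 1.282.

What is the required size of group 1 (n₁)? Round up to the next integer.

n₁ = 128

n₁ = (z_{α/2} + z_β)² · (σ₁² + σ₂²/r) / δ²
   = (1.645 + 1.282)² · (1009² + 1329²/2.5) / 340²
   = 8.5673 · (1018081 + 706496.4) / 115600
   = 8.5673 · 1724577.4 / 115600
   = 127.81
Round up → n₁ = 128; n₂ = r·n₁ = 2.5 × 128 = 320.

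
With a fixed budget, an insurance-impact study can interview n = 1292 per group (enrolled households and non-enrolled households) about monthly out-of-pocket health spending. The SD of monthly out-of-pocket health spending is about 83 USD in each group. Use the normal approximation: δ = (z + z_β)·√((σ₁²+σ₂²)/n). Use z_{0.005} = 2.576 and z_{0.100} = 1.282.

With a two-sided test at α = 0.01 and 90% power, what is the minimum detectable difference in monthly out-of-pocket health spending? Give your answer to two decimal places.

Minimum detectable difference ≈ 12.60 USD

δ = (z_{α/2} + z_β) · √((σ₁²+σ₂²)/n)
  = (2.576 + 1.282) · √(13778/1292)
  = 3.858 · √10.6641
  = 3.858 · 3.2656
  = 12.5987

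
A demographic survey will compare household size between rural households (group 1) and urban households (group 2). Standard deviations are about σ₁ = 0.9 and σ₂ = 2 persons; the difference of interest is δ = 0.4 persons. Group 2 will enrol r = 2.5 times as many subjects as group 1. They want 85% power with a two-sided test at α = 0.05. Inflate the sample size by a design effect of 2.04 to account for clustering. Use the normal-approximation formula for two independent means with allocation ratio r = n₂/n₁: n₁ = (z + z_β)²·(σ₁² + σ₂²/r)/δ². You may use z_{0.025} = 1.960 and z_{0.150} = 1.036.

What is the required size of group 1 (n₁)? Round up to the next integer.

n₁ = 276

n₁ = (z_{α/2} + z_β)² · (σ₁² + σ₂²/r) / δ²
   = (1.960 + 1.036)² · (0.9² + 2²/2.5) / 0.4²
   = 8.9760 · (0.81 + 1.6) / 0.16
   = 8.9760 · 2.41 / 0.16
   = 135.20
Design effect: 2.04 × 135.20 = 275.81.
Round up → n₁ = 276; n₂ = r·n₁ = 2.5 × 276 = 690.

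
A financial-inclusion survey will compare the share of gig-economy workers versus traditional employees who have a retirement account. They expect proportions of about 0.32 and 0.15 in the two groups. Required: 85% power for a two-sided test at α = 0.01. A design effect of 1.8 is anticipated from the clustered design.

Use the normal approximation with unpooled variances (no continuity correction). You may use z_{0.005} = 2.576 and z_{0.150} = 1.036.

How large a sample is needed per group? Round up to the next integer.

n = (z_{α/2} + z_β)² · [p₁(1−p₁) + p₂(1−p₂)] / (p₁ − p₂)²
  = (2.576 + 1.036)² · (0.32·0.68 + 0.15·0.85) / (0.17)²
  = (3.612)² · (0.2176 + 0.1275) / 0.0289
  = 13.0465 · 0.3451 / 0.0289
  = 155.79
Design effect: 1.8 × 155.79 = 280.42.
Round up → n = 281 per group.

n = 281 per group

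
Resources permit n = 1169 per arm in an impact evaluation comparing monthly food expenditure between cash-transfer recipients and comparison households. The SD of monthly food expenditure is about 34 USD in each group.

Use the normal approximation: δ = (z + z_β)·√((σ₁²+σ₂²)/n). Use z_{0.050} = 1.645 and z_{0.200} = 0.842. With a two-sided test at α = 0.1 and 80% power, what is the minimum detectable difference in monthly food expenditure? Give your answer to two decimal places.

δ = (z_{α/2} + z_β) · √((σ₁²+σ₂²)/n)
  = (1.645 + 0.842) · √(2312/1169)
  = 2.487 · √1.9778
  = 2.487 · 1.4063
  = 3.4975

Minimum detectable difference ≈ 3.50 USD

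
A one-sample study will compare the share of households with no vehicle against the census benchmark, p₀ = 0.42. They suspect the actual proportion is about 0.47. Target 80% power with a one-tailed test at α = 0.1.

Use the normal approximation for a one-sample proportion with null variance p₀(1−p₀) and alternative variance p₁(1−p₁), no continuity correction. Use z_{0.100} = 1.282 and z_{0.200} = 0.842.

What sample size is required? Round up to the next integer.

n = 444

n = [z_α·√(p₀q₀) + z_β·√(p₁q₁)]² / (p₁ − p₀)²
  = [1.282·√(0.42·0.58) + 0.842·√(0.47·0.53)]² / (0.05)²
  = [1.282·0.4936 + 0.842·0.4991]² / 0.0025
  = [1.0530]² / 0.0025
  = 443.51
Round up → n = 444.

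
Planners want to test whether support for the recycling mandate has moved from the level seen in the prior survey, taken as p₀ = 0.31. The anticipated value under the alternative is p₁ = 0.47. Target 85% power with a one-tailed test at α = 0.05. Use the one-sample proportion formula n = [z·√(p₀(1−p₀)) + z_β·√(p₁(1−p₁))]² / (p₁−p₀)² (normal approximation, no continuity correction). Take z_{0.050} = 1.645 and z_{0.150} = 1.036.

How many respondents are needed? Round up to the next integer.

n = [z_α·√(p₀q₀) + z_β·√(p₁q₁)]² / (p₁ − p₀)²
  = [1.645·√(0.31·0.69) + 1.036·√(0.47·0.53)]² / (0.16)²
  = [1.645·0.4625 + 1.036·0.4991]² / 0.0256
  = [1.2779]² / 0.0256
  = 63.79
Round up → n = 64.

n = 64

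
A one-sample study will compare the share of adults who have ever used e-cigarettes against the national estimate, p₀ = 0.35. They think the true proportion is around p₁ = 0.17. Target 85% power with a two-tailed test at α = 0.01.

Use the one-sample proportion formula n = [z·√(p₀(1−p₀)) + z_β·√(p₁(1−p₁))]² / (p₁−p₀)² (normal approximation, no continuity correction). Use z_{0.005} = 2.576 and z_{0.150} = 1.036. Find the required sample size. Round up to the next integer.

n = [z_{α/2}·√(p₀q₀) + z_β·√(p₁q₁)]² / (p₁ − p₀)²
  = [2.576·√(0.35·0.65) + 1.036·√(0.17·0.83)]² / (-0.18)²
  = [2.576·0.4770 + 1.036·0.3756]² / 0.0324
  = [1.6178]² / 0.0324
  = 80.78
Round up → n = 81.

n = 81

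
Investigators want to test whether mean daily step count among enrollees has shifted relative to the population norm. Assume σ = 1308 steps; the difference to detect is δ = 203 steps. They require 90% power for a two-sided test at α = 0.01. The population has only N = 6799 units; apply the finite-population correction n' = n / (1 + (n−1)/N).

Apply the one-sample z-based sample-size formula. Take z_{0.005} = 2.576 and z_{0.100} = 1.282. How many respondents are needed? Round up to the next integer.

n = 567

n = (z_{α/2} + z_β)² · σ² / δ²
  = (2.576 + 1.282)² · 1308² / 203²
  = 14.8842 · 1710864 / 41209
  = 617.94
Finite-population correction (N = 6799): 617.94 / (1 + (617.94 − 1)/6799) = 566.53.
Round up → n = 567.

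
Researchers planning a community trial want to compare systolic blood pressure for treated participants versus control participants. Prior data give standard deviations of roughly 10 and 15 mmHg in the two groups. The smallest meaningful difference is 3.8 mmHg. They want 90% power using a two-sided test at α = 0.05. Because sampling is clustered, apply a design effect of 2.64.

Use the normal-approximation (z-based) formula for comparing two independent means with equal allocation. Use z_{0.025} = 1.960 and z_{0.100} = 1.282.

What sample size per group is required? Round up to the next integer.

n = (z_{α/2} + z_β)² · (σ₁² + σ₂²) / δ²
  = (1.960 + 1.282)² · (10² + 15² = 325) / 3.8²
  = 10.5106 · 325 / 14.44
  = 236.56
Design effect: 2.64 × 236.56 = 624.52.
Round up → n = 625 per group.

n = 625 per group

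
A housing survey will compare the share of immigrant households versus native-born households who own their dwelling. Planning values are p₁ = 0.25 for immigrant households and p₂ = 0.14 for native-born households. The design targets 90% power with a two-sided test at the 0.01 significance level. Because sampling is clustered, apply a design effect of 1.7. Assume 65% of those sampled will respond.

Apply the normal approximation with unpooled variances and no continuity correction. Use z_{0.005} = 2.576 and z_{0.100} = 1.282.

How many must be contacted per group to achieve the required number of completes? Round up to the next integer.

n = (z_{α/2} + z_β)² · [p₁(1−p₁) + p₂(1−p₂)] / (p₁ − p₂)²
  = (2.576 + 1.282)² · (0.25·0.75 + 0.14·0.86) / (0.11)²
  = (3.858)² · (0.1875 + 0.1204) / 0.0121
  = 14.8842 · 0.3079 / 0.0121
  = 378.75
Design effect: 1.7 × 378.75 = 643.87.
Adjust for 65% response: 643.87 / 0.65 = 990.57.
Round up → n = 991 per group.

n = 991 per group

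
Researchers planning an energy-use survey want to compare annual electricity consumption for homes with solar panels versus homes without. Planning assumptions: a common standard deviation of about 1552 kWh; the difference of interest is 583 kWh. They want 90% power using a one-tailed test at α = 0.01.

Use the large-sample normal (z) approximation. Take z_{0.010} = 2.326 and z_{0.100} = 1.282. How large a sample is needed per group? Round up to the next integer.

n = 185 per group

n = (z_α + z_β)² · (σ₁² + σ₂²) / δ²
  = (2.326 + 1.282)² · (2·1552² = 4817408) / 583²
  = 13.0177 · 4817408 / 339889
  = 184.51
Round up → n = 185 per group.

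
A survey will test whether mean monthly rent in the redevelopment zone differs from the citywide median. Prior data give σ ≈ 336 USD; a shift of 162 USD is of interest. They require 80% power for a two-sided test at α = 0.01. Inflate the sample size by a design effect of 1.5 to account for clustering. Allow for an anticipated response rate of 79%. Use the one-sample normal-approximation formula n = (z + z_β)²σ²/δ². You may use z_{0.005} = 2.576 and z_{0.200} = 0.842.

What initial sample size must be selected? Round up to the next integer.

n = (z_{α/2} + z_β)² · σ² / δ²
  = (2.576 + 0.842)² · 336² / 162²
  = 11.6827 · 112896 / 26244
  = 50.26
Design effect: 1.5 × 50.26 = 75.38.
Adjust for 79% response: 75.38 / 0.79 = 95.42.
Round up → n = 96.

n = 96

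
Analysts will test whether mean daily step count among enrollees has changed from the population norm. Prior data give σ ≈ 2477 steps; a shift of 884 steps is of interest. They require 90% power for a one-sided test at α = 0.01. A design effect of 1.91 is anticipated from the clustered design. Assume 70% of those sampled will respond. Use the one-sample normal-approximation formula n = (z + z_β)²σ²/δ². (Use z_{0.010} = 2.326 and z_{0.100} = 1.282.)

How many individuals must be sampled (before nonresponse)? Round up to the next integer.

n = (z_α + z_β)² · σ² / δ²
  = (2.326 + 1.282)² · 2477² / 884²
  = 13.0177 · 6135529 / 781456
  = 102.21
Design effect: 1.91 × 102.21 = 195.22.
Adjust for 70% response: 195.22 / 0.70 = 278.88.
Round up → n = 279.

n = 279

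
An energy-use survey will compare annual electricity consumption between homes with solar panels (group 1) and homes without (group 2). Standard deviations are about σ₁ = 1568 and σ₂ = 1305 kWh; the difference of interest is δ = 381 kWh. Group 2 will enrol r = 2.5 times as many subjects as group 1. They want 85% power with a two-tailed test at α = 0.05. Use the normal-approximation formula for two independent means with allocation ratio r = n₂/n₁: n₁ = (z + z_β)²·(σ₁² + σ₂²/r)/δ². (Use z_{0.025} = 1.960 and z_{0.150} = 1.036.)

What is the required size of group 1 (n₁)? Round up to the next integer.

n₁ = (z_{α/2} + z_β)² · (σ₁² + σ₂²/r) / δ²
   = (1.960 + 1.036)² · (1568² + 1305²/2.5) / 381²
   = 8.9760 · (2458624 + 681210) / 145161
   = 8.9760 · 3139834 / 145161
   = 194.15
Round up → n₁ = 195; n₂ = r·n₁ = 2.5 × 195 = 488.

n₁ = 195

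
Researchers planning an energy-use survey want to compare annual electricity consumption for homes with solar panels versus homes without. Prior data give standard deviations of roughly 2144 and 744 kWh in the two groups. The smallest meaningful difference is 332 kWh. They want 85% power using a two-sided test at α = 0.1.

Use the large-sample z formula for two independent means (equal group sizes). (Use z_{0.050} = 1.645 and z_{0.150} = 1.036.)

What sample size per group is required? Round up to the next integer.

n = (z_{α/2} + z_β)² · (σ₁² + σ₂²) / δ²
  = (1.645 + 1.036)² · (2144² + 744² = 5150272) / 332²
  = 7.1878 · 5150272 / 110224
  = 335.85
Round up → n = 336 per group.

n = 336 per group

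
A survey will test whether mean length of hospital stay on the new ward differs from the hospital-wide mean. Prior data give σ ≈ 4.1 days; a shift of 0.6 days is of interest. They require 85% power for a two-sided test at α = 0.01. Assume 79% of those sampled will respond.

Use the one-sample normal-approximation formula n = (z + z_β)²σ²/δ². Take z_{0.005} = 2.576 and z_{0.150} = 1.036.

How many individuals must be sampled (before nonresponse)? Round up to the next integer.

n = 772

n = (z_{α/2} + z_β)² · σ² / δ²
  = (2.576 + 1.036)² · 4.1² / 0.6²
  = 13.0465 · 16.81 / 0.36
  = 609.20
Adjust for 79% response: 609.20 / 0.79 = 771.14.
Round up → n = 772.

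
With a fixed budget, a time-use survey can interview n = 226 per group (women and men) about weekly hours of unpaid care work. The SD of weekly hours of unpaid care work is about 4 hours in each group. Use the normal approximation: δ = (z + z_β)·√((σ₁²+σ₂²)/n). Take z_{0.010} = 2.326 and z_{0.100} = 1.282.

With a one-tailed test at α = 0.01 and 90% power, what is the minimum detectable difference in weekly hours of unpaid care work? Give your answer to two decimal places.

Minimum detectable difference ≈ 1.36 hours

δ = (z_α + z_β) · √((σ₁²+σ₂²)/n)
  = (2.326 + 1.282) · √(32/226)
  = 3.608 · √0.14159
  = 3.608 · 0.3763
  = 1.3576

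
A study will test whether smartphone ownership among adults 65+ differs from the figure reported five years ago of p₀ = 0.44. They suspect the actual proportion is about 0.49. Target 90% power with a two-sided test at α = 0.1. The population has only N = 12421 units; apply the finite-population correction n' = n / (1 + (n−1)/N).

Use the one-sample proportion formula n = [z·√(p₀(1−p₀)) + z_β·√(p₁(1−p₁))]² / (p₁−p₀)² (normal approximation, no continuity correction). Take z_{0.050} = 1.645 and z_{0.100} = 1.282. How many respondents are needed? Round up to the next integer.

n = [z_{α/2}·√(p₀q₀) + z_β·√(p₁q₁)]² / (p₁ − p₀)²
  = [1.645·√(0.44·0.56) + 1.282·√(0.49·0.51)]² / (0.05)²
  = [1.645·0.4964 + 1.282·0.4999]² / 0.0025
  = [1.4574]² / 0.0025
  = 849.64
Finite-population correction (N = 12421): 849.64 / (1 + (849.64 − 1)/12421) = 795.30.
Round up → n = 796.

n = 796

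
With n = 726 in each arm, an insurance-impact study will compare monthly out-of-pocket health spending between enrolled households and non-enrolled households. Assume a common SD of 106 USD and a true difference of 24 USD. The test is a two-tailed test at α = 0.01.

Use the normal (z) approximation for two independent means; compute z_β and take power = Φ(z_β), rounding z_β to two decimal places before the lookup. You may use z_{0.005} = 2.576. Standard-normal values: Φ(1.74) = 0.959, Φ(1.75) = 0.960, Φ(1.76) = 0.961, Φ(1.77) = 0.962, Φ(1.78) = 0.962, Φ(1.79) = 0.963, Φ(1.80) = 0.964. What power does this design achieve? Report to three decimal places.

Power ≈ 0.959

z_β = δ·√(n/(σ₁²+σ₂²)) − z_{α/2}
    = 24 · √(726/22472) − 2.576
    = 24 · 0.17974 − 2.576
    = 4.3138 − 2.576 = 1.7378 → 1.74
Power = Φ(1.74) = 0.959.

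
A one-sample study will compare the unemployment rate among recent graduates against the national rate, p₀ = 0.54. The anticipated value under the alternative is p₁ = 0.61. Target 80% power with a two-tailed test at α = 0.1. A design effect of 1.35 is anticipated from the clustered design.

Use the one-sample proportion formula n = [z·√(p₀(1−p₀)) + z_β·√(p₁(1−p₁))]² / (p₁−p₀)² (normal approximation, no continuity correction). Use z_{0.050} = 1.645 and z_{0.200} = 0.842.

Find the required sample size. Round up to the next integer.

n = [z_{α/2}·√(p₀q₀) + z_β·√(p₁q₁)]² / (p₁ − p₀)²
  = [1.645·√(0.54·0.46) + 0.842·√(0.61·0.39)]² / (0.07)²
  = [1.645·0.4984 + 0.842·0.4877]² / 0.0049
  = [1.2305]² / 0.0049
  = 309.03
Design effect: 1.35 × 309.03 = 417.19.
Round up → n = 418.

n = 418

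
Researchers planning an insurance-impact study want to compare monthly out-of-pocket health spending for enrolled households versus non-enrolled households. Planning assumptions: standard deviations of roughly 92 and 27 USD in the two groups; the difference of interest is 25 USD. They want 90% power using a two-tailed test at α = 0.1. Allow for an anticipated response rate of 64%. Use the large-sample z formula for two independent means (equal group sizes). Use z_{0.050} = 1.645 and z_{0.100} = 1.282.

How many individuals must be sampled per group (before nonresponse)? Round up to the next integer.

n = (z_{α/2} + z_β)² · (σ₁² + σ₂²) / δ²
  = (1.645 + 1.282)² · (92² + 27² = 9193) / 25²
  = 8.5673 · 9193 / 625
  = 126.02
Adjust for 64% response: 126.02 / 0.64 = 196.90.
Round up → n = 197 per group.

n = 197 per group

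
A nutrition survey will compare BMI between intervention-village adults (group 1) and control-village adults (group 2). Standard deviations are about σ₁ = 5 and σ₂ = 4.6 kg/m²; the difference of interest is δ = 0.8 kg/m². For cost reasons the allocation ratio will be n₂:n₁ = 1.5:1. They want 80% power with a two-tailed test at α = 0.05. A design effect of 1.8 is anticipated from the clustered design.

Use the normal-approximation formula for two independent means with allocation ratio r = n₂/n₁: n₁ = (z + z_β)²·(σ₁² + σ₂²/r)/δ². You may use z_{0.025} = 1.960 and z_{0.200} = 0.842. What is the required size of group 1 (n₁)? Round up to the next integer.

n₁ = (z_{α/2} + z_β)² · (σ₁² + σ₂²/r) / δ²
   = (1.960 + 0.842)² · (5² + 4.6²/1.5) / 0.8²
   = 7.8512 · (25 + 14.1067) / 0.64
   = 7.8512 · 39.1067 / 0.64
   = 479.74
Design effect: 1.8 × 479.74 = 863.53.
Round up → n₁ = 864; n₂ = r·n₁ = 1.5 × 864 = 1296.

n₁ = 864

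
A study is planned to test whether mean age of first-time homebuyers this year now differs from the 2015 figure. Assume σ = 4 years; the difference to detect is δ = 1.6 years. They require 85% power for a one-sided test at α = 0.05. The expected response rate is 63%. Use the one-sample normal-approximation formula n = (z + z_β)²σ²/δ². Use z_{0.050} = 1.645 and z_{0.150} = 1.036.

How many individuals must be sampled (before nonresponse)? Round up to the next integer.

n = 72

n = (z_α + z_β)² · σ² / δ²
  = (1.645 + 1.036)² · 4² / 1.6²
  = 7.1878 · 16 / 2.56
  = 44.92
Adjust for 63% response: 44.92 / 0.63 = 71.31.
Round up → n = 72.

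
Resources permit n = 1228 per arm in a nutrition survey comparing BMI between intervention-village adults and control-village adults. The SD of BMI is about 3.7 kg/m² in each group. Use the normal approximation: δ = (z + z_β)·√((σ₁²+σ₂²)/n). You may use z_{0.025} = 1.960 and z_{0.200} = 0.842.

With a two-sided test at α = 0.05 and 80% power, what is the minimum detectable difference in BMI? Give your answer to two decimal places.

Minimum detectable difference ≈ 0.42 kg/m²

δ = (z_{α/2} + z_β) · √((σ₁²+σ₂²)/n)
  = (1.960 + 0.842) · √(27.38/1228)
  = 2.802 · √0.0223
  = 2.802 · 0.1493
  = 0.4184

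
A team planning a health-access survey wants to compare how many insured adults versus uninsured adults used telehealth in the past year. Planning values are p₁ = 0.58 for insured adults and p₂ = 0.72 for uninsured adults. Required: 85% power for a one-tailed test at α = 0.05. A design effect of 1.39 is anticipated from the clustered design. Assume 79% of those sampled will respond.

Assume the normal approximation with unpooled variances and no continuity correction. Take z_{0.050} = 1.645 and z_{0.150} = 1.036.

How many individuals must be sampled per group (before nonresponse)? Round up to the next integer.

n = 288 per group

n = (z_α + z_β)² · [p₁(1−p₁) + p₂(1−p₂)] / (p₁ − p₂)²
  = (1.645 + 1.036)² · (0.58·0.42 + 0.72·0.28) / (-0.14)²
  = (2.681)² · (0.2436 + 0.2016) / 0.0196
  = 7.1878 · 0.4452 / 0.0196
  = 163.26
Design effect: 1.39 × 163.26 = 226.94.
Adjust for 79% response: 226.94 / 0.79 = 287.26.
Round up → n = 288 per group.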